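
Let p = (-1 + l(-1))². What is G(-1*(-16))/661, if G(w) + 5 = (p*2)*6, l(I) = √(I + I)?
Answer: -17/661 - 24*I*√2/661 ≈ -0.025719 - 0.051348*I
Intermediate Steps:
l(I) = √2*√I (l(I) = √(2*I) = √2*√I)
p = (-1 + I*√2)² (p = (-1 + √2*√(-1))² = (-1 + √2*I)² = (-1 + I*√2)² ≈ -1.0 - 2.8284*I)
G(w) = -5 + 12*(1 - I*√2)² (G(w) = -5 + ((1 - I*√2)²*2)*6 = -5 + (2*(1 - I*√2)²)*6 = -5 + 12*(1 - I*√2)²)
G(-1*(-16))/661 = (-17 - 24*I*√2)/661 = (-17 - 24*I*√2)*(1/661) = -17/661 - 24*I*√2/661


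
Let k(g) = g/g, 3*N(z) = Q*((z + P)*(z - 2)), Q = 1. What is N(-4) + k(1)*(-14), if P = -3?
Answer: 0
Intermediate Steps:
N(z) = (-3 + z)*(-2 + z)/3 (N(z) = (1*((z - 3)*(z - 2)))/3 = (1*((-3 + z)*(-2 + z)))/3 = ((-3 + z)*(-2 + z))/3 = (-3 + z)*(-2 + z)/3)
k(g) = 1
N(-4) + k(1)*(-14) = (2 - 5/3*(-4) + (1/3)*(-4)**2) + 1*(-14) = (2 + 20/3 + (1/3)*16) - 14 = (2 + 20/3 + 16/3) - 14 = 14 - 14 = 0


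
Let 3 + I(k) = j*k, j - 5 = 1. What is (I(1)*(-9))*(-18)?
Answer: 486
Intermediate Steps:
j = 6 (j = 5 + 1 = 6)
I(k) = -3 + 6*k
(I(1)*(-9))*(-18) = ((-3 + 6*1)*(-9))*(-18) = ((-3 + 6)*(-9))*(-18) = (3*(-9))*(-18) = -27*(-18) = 486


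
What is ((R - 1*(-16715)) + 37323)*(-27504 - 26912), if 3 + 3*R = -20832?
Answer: -2562612688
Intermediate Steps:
R = -6945 (R = -1 + (1/3)*(-20832) = -1 - 6944 = -6945)
((R - 1*(-16715)) + 37323)*(-27504 - 26912) = ((-6945 - 1*(-16715)) + 37323)*(-27504 - 26912) = ((-6945 + 16715) + 37323)*(-54416) = (9770 + 37323)*(-54416) = 47093*(-54416) = -2562612688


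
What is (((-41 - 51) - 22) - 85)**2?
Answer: 39601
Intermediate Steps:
(((-41 - 51) - 22) - 85)**2 = ((-92 - 22) - 85)**2 = (-114 - 85)**2 = (-199)**2 = 39601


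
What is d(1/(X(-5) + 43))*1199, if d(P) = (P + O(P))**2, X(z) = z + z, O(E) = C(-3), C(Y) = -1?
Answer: 111616/99 ≈ 1127.4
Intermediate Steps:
O(E) = -1
X(z) = 2*z
d(P) = (-1 + P)**2 (d(P) = (P - 1)**2 = (-1 + P)**2)
d(1/(X(-5) + 43))*1199 = (-1 + 1/(2*(-5) + 43))**2*1199 = (-1 + 1/(-10 + 43))**2*1199 = (-1 + 1/33)**2*1199 = (-32/33)**2*1199 = (1024/1089)*1199 = 111616/99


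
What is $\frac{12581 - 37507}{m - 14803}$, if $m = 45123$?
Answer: $- \frac{12463}{15160} \approx -0.8221$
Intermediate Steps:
$\frac{12581 - 37507}{m - 14803} = \frac{12581 - 37507}{45123 - 14803} = - \frac{24926}{30320} = \left(-24926\right) \frac{1}{30320} = - \frac{12463}{15160}$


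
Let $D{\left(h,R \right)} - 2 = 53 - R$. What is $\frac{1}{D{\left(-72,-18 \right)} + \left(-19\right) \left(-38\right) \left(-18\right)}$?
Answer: $- \frac{1}{12923} \approx -7.7381 \cdot 10^{-5}$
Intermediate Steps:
$D{\left(h,R \right)} = 55 - R$ ($D{\left(h,R \right)} = 2 - \left(-53 + R\right) = 55 - R$)
$\frac{1}{D{\left(-72,-18 \right)} + \left(-19\right) \left(-38\right) \left(-18\right)} = \frac{1}{\left(55 - -18\right) + \left(-19\right) \left(-38\right) \left(-18\right)} = \frac{1}{\left(55 + 18\right) + 722 \left(-18\right)} = \frac{1}{73 - 12996} = \frac{1}{-12923} = - \frac{1}{12923}$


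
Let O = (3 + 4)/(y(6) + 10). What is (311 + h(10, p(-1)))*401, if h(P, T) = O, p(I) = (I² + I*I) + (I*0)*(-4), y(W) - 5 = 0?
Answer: 1873472/15 ≈ 1.2490e+5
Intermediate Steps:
y(W) = 5 (y(W) = 5 + 0 = 5)
O = 7/15 (O = (3 + 4)/(5 + 10) = 7/15 ≈ 0.46667)
p(I) = 2*I² (p(I) = (I² + I²) + 0*(-4) = 2*I² + 0 = 2*I²)
h(P, T) = 7/15
(311 + h(10, p(-1)))*401 = (311 + 7/15)*401 = (4672/15)*401 = 1873472/15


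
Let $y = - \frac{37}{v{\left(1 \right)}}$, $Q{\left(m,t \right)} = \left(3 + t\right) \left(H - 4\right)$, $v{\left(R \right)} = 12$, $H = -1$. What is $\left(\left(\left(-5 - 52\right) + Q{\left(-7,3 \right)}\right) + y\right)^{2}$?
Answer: $\frac{1168561}{144} \approx 8115.0$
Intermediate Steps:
$Q{\left(m,t \right)} = -15 - 5 t$ ($Q{\left(m,t \right)} = \left(3 + t\right) \left(-1 - 4\right) = \left(3 + t\right) \left(-5\right) = -15 - 5 t$)
$y = - \frac{37}{12} \approx -3.0833$
$\left(\left(\left(-5 - 52\right) + Q{\left(-7,3 \right)}\right) + y\right)^{2} = \left(\left(\left(-5 - 52\right) - 30\right) - \frac{37}{12}\right)^{2} = \left(\left(-57 - 30\right) - \frac{37}{12}\right)^{2} = \left(-87 - \frac{37}{12}\right)^{2} = \left(- \frac{1081}{12}\right)^{2} = \frac{1168561}{144}$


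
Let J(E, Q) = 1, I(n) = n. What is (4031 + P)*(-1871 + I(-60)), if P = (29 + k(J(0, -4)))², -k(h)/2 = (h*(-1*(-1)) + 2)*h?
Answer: -8805360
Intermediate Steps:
k(h) = -2*h*(2 + h) (k(h) = -2*(h*(-1*(-1)) + 2)*h = -2*(h*1 + 2)*h = -2*(h + 2)*h = -2*(2 + h)*h = -2*h*(2 + h))
P = 529 (P = (29 - 2*1*(2 + 1))² = (29 - 2*1*3)² = (29 - 6)² = 23² = 529)
(4031 + P)*(-1871 + I(-60)) = (4031 + 529)*(-1871 - 60) = 4560*(-1931) = -8805360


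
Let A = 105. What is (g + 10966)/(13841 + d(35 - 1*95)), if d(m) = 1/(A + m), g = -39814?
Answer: -649080/311423 ≈ -2.0842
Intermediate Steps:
d(m) = 1/(105 + m)
(g + 10966)/(13841 + d(35 - 1*95)) = (-39814 + 10966)/(13841 + 1/(105 + (35 - 1*95))) = -28848/(13841 + 1/(105 + (35 - 95))) = -28848/(13841 + 1/(105 - 60)) = -28848/(13841 + 1/45) = -28848/622846/45 = -28848*45/622846 = -649080/311423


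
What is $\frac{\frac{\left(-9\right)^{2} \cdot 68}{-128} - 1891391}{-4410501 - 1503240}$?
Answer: $\frac{60525889}{189239712} \approx 0.31984$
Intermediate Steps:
$\frac{\frac{\left(-9\right)^{2} \cdot 68}{-128} - 1891391}{-4410501 - 1503240} = \frac{81 \cdot 68 \left(- \frac{1}{128}\right) - 1891391}{-5913741} = \left(5508 \left(- \frac{1}{128}\right) - 1891391\right) \left(- \frac{1}{5913741}\right) = \left(- \frac{1377}{32} - 1891391\right) \left(- \frac{1}{5913741}\right) = \left(- \frac{60525889}{32}\right) \left(- \frac{1}{5913741}\right) = \frac{60525889}{189239712}$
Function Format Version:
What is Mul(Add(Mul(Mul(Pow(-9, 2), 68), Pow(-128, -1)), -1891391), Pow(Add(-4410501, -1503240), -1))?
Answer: Rational(60525889, 189239712) ≈ 0.31984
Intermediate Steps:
Mul(Add(Mul(Mul(Pow(-9, 2), 68), Pow(-128, -1)), -1891391), Pow(Add(-4410501, -1503240), -1)) = Mul(Add(Mul(Mul(81, 68), Rational(-1, 128)), -1891391), Pow(-5913741, -1)) = Mul(Add(Mul(5508, Rational(-1, 128)), -1891391), Rational(-1, 5913741)) = Mul(Add(Rational(-1377, 32), -1891391), Rational(-1, 5913741)) = Mul(Rational(-60525889, 32), Rational(-1, 5913741)) = Rational(60525889, 189239712)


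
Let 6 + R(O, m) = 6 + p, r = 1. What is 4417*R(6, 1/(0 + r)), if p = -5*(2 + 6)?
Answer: -176680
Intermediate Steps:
p = -40 (p = -5*8 = -40)
R(O, m) = -40 (R(O, m) = -6 + (6 - 40) = -6 - 34 = -40)
4417*R(6, 1/(0 + r)) = 4417*(-40) = -176680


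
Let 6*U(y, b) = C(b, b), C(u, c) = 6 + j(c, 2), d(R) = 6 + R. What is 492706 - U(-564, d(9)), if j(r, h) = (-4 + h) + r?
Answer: 2956217/6 ≈ 4.9270e+5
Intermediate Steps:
j(r, h) = -4 + h + r
C(u, c) = 4 + c (C(u, c) = 6 + (-4 + 2 + c) = 6 + (-2 + c) = 4 + c)
U(y, b) = ⅔ + b/6 (U(y, b) = (4 + b)/6 = ⅔ + b/6)
492706 - U(-564, d(9)) = 492706 - (⅔ + (6 + 9)/6) = 492706 - (⅔ + (⅙)*15) = 492706 - (⅔ + 5/2) = 492706 - 1*19/6 = 492706 - 19/6 = 2956217/6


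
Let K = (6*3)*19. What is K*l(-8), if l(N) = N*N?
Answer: 21888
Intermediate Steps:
l(N) = N**2
K = 342 (K = 18*19 = 342)
K*l(-8) = 342*(-8)**2 = 342*64 = 21888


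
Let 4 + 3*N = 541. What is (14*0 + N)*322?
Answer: 57638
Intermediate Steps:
N = 179 (N = -4/3 + (1/3)*541 = -4/3 + 541/3 = 179)
(14*0 + N)*322 = (14*0 + 179)*322 = (0 + 179)*322 = 179*322 = 57638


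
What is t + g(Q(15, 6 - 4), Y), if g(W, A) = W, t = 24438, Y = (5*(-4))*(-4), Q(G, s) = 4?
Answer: 24442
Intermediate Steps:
Y = 80 (Y = -20*(-4) = 80)
t + g(Q(15, 6 - 4), Y) = 24438 + 4 = 24442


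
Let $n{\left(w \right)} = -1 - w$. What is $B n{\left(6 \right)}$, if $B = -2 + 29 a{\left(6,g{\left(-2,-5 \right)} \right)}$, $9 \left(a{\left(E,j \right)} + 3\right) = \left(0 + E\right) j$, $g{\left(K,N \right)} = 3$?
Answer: $217$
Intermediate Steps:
$a{\left(E,j \right)} = -3 + \frac{E j}{9}$ ($a{\left(E,j \right)} = -3 + \frac{\left(0 + E\right) j}{9} = -3 + \frac{E j}{9}$)
$B = -31$ ($B = -2 + 29 \left(-3 + \frac{1}{9} \cdot 6 \cdot 3\right) = -2 + 29 \left(-3 + 2\right) = -2 + 29 \left(-1\right) = -2 - 29 = -31$)
$B n{\left(6 \right)} = - 31 \left(-1 - 6\right) = \left(-31\right) \left(-7\right) = 217$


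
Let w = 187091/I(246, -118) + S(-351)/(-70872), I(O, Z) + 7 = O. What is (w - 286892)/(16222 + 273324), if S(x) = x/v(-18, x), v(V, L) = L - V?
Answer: -59770222229643/60488195487472 ≈ -0.98813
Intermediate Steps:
I(O, Z) = -7 + O
S(x) = x/(18 + x) (S(x) = x/(x - 1*(-18)) = x/(x + 18) = x/(18 + x))
w = 163533994901/208907032 (w = 187091/(-7 + 246) - 351/(18 - 351)/(-70872) = 187091/239 - 351/(-333)*(-1/70872) = 187091*(1/239) - 351*(-1/333)*(-1/70872) = 187091/239 + (39/37)*(-1/70872) = 187091/239 - 13/874088 = 163533994901/208907032 ≈ 782.81)
(w - 286892)/(16222 + 273324) = (163533994901/208907032 - 286892)/(16222 + 273324) = -59770222229643/208907032/289546 = -59770222229643/208907032*1/289546 = -59770222229643/60488195487472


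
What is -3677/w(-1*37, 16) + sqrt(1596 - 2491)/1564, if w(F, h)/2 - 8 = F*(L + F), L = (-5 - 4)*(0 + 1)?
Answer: -3677/3420 + I*sqrt(895)/1564 ≈ -1.0751 + 0.019128*I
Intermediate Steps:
L = -9 (L = -9*1 = -9)
w(F, h) = 16 + 2*F*(-9 + F) (w(F, h) = 16 + 2*(F*(-9 + F)) = 16 + 2*F*(-9 + F))
-3677/w(-1*37, 16) + sqrt(1596 - 2491)/1564 = -3677/(16 - (-18)*37 + 2*(-1*37)**2) + sqrt(1596 - 2491)/1564 = -3677/(16 - 18*(-37) + 2*(-37)**2) + sqrt(-895)*(1/1564) = -3677/(16 + 666 + 2*1369) + (I*sqrt(895))*(1/1564) = -3677/(16 + 666 + 2738) + I*sqrt(895)/1564 = -3677/3420 + I*sqrt(895)/1564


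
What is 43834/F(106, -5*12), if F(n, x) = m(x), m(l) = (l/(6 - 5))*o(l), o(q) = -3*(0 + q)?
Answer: -21917/5400 ≈ -4.0587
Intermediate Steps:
o(q) = -3*q
m(l) = -3*l² (m(l) = (l/(6 - 5))*(-3*l) = (l/1)*(-3*l) = (1*l)*(-3*l) = l*(-3*l) = -3*l²)
F(n, x) = -3*x²
43834/F(106, -5*12) = 43834/((-3*(-5*12)²)) = 43834/((-3*(-60)²)) = 43834/((-3*3600)) = 43834/(-10800) = 43834*(-1/10800) = -21917/5400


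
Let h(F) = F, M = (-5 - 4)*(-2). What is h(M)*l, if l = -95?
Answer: -1710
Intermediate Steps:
M = 18 (M = -9*(-2) = 18)
h(M)*l = 18*(-95) = -1710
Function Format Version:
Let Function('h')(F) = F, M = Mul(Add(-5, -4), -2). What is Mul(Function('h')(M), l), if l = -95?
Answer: -1710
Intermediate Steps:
M = 18 (M = Mul(-9, -2) = 18)
Mul(Function('h')(M), l) = Mul(18, -95) = -1710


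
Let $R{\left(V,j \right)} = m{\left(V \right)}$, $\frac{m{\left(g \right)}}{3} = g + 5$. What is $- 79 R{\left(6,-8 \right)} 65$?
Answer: $-169455$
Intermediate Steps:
$m{\left(g \right)} = 15 + 3 g$ ($m{\left(g \right)} = 3 \left(g + 5\right) = 3 \left(5 + g\right) = 15 + 3 g$)
$R{\left(V,j \right)} = 15 + 3 V$
$- 79 R{\left(6,-8 \right)} 65 = - 79 \left(15 + 3 \cdot 6\right) 65 = - 79 \left(15 + 18\right) 65 = \left(-79\right) 33 \cdot 65 = \left(-2607\right) 65 = -169455$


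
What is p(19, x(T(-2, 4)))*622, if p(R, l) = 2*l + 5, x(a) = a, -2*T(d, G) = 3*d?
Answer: 6842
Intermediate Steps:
T(d, G) = -3*d/2
p(R, l) = 5 + 2*l
p(19, x(T(-2, 4)))*622 = (5 + 2*(-3/2*(-2)))*622 = (5 + 2*3)*622 = (5 + 6)*622 = 11*622 = 6842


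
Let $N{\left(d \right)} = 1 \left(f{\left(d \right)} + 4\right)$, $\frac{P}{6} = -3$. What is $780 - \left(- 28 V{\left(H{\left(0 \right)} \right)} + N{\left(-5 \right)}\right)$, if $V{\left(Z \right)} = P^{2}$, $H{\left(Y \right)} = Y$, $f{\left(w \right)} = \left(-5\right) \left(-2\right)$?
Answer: $9838$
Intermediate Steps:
$f{\left(w \right)} = 10$
$P = -18$ ($P = 6 \left(-3\right) = -18$)
$V{\left(Z \right)} = 324$ ($V{\left(Z \right)} = \left(-18\right)^{2} = 324$)
$N{\left(d \right)} = 14$ ($N{\left(d \right)} = 1 \left(10 + 4\right) = 1 \cdot 14 = 14$)
$780 - \left(- 28 V{\left(H{\left(0 \right)} \right)} + N{\left(-5 \right)}\right) = 780 - \left(\left(-28\right) 324 + 14\right) = 780 - \left(-9072 + 14\right) = 780 - -9058 = 780 + 9058 = 9838$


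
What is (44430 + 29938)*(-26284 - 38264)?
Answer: -4800305664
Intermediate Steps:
(44430 + 29938)*(-26284 - 38264) = 74368*(-64548) = -4800305664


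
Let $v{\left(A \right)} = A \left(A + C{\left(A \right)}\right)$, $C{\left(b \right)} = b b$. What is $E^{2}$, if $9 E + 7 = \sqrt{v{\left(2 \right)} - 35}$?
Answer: $\frac{\left(7 - i \sqrt{23}\right)^{2}}{81} \approx 0.32099 - 0.82891 i$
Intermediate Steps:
$C{\left(b \right)} = b^{2}$
$v{\left(A \right)} = A \left(A + A^{2}\right)$
$E = - \frac{7}{9} + \frac{i \sqrt{23}}{9}$ ($E = - \frac{7}{9} + \frac{\sqrt{2^{2} \left(1 + 2\right) - 35}}{9} = - \frac{7}{9} + \frac{\sqrt{4 \cdot 3 - 35}}{9} = - \frac{7}{9} + \frac{\sqrt{12 - 35}}{9} = - \frac{7}{9} + \frac{\sqrt{-23}}{9} = - \frac{7}{9} + \frac{i \sqrt{23}}{9} \approx -0.77778 + 0.53287 i$)
$E^{2} = \left(- \frac{7}{9} + \frac{i \sqrt{23}}{9}\right)^{2}$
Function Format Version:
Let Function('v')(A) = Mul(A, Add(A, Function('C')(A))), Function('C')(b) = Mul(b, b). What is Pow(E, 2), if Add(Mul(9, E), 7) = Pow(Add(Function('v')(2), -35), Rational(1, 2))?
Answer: Mul(Rational(1, 81), Pow(Add(7, Mul(-1, I, Pow(23, Rational(1, 2)))), 2)) ≈ Add(0.32099, Mul(-0.82891, I))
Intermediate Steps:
Function('C')(b) = Pow(b, 2)
Function('v')(A) = Mul(A, Add(A, Pow(A, 2)))
E = Add(Rational(-7, 9), Mul(Rational(1, 9), I, Pow(23, Rational(1, 2)))) (E = Add(Rational(-7, 9), Mul(Rational(1, 9), Pow(Add(Mul(Pow(2, 2), Add(1, 2)), -35), Rational(1, 2)))) = Add(Rational(-7, 9), Mul(Rational(1, 9), Pow(Add(Mul(4, 3), -35), Rational(1, 2)))) = Add(Rational(-7, 9), Mul(Rational(1, 9), Pow(Add(12, -35), Rational(1, 2)))) = Add(Rational(-7, 9), Mul(Rational(1, 9), Pow(-23, Rational(1, 2)))) = Add(Rational(-7, 9), Mul(Rational(1, 9), Mul(I, Pow(23, Rational(1, 2))))) = Add(Rational(-7, 9), Mul(Rational(1, 9), I, Pow(23, Rational(1, 2)))) ≈ Add(-0.77778, Mul(0.53287, I)))
Pow(E, 2) = Pow(Add(Rational(-7, 9), Mul(Rational(1, 9), I, Pow(23, Rational(1, 2)))), 2)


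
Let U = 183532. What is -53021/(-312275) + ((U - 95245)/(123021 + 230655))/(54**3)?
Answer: 984277560668623/5796993747175200 ≈ 0.16979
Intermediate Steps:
-53021/(-312275) + ((U - 95245)/(123021 + 230655))/(54**3) = -53021/(-312275) + ((183532 - 95245)/(123021 + 230655))/(54**3) = -53021*(-1/312275) + (88287/353676)/157464 = 53021/312275 + (88287*(1/353676))*(1/157464) = 53021/312275 + (29429/117892)*(1/157464) = 53021/312275 + 29429/18563745888 = 984277560668623/5796993747175200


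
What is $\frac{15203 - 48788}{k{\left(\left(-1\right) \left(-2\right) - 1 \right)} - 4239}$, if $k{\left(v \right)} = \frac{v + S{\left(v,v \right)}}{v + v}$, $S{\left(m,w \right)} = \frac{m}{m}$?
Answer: $\frac{33585}{4238} \approx 7.9247$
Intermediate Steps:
$S{\left(m,w \right)} = 1$
$k{\left(v \right)} = \frac{1 + v}{2 v}$ ($k{\left(v \right)} = \frac{v + 1}{v + v} = \frac{1 + v}{2 v}$)
$\frac{15203 - 48788}{k{\left(\left(-1\right) \left(-2\right) - 1 \right)} - 4239} = \frac{15203 - 48788}{\frac{1 - -1}{2 \left(\left(-1\right) \left(-2\right) - 1\right)} - 4239} = - \frac{33585}{\frac{1 + \left(2 - 1\right)}{2 \left(2 - 1\right)} - 4239} = - \frac{33585}{\frac{1 + 1}{2 \cdot 1} - 4239} = - \frac{33585}{\frac{1}{2} \cdot 1 \cdot 2 - 4239} = - \frac{33585}{1 - 4239} = - \frac{33585}{-4238} = \left(-33585\right) \left(- \frac{1}{4238}\right) = \frac{33585}{4238}$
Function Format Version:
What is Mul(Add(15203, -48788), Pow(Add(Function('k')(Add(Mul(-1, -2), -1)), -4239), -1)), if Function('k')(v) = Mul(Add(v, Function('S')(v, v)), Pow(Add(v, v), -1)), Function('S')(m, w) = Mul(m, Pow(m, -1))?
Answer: Rational(33585, 4238) ≈ 7.9247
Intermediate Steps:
Function('S')(m, w) = 1
Function('k')(v) = Mul(Rational(1, 2), Pow(v, -1), Add(1, v)) (Function('k')(v) = Mul(Add(v, 1), Pow(Add(v, v), -1)) = Mul(Add(1, v), Pow(Mul(2, v), -1)) = Mul(Add(1, v), Mul(Rational(1, 2), Pow(v, -1))) = Mul(Rational(1, 2), Pow(v, -1), Add(1, v)))
Mul(Add(15203, -48788), Pow(Add(Function('k')(Add(Mul(-1, -2), -1)), -4239), -1)) = Mul(Add(15203, -48788), Pow(Add(Mul(Rational(1, 2), Pow(Add(Mul(-1, -2), -1), -1), Add(1, Add(Mul(-1, -2), -1))), -4239), -1)) = Mul(-33585, Pow(Add(Mul(Rational(1, 2), Pow(Add(2, -1), -1), Add(1, Add(2, -1))), -4239), -1)) = Mul(-33585, Pow(Add(Mul(Rational(1, 2), Pow(1, -1), Add(1, 1)), -4239), -1)) = Mul(-33585, Pow(Add(Mul(Rational(1, 2), 1, 2), -4239), -1)) = Mul(-33585, Pow(Add(1, -4239), -1)) = Mul(-33585, Pow(-4238, -1)) = Mul(-33585, Rational(-1, 4238)) = Rational(33585, 4238)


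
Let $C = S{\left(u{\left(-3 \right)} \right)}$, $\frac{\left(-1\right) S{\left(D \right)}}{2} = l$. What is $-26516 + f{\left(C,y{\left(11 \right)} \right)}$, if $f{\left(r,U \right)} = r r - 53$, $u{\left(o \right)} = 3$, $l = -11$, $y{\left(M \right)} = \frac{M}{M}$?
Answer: $-26085$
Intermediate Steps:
$y{\left(M \right)} = 1$
$S{\left(D \right)} = 22$ ($S{\left(D \right)} = \left(-2\right) \left(-11\right) = 22$)
$C = 22$
$f{\left(r,U \right)} = -53 + r^{2}$ ($f{\left(r,U \right)} = r^{2} - 53 = -53 + r^{2}$)
$-26516 + f{\left(C,y{\left(11 \right)} \right)} = -26516 - \left(53 - 22^{2}\right) = -26516 + \left(-53 + 484\right) = -26516 + 431 = -26085$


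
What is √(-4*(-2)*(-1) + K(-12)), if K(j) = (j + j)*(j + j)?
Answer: 2*√142 ≈ 23.833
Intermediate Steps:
K(j) = 4*j² (K(j) = (2*j)*(2*j) = 4*j²)
√(-4*(-2)*(-1) + K(-12)) = √(-4*(-2)*(-1) + 4*(-12)²) = √(8*(-1) + 4*144) = √(-8 + 576) = √568 = 2*√142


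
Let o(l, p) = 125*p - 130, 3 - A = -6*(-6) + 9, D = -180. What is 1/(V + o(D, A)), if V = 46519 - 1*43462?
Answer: -1/2323 ≈ -0.00043048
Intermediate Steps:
A = -42 (A = 3 - (-6*(-6) + 9) = 3 - (36 + 9) = 3 - 1*45 = 3 - 45 = -42)
o(l, p) = -130 + 125*p
V = 3057 (V = 46519 - 43462 = 3057)
1/(V + o(D, A)) = 1/(3057 + (-130 + 125*(-42))) = 1/(3057 + (-130 - 5250)) = 1/(3057 - 5380) = 1/(-2323) = -1/2323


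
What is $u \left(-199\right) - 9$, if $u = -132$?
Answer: $26259$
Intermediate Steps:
$u \left(-199\right) - 9 = \left(-132\right) \left(-199\right) - 9 = 26268 - 9 = 26259$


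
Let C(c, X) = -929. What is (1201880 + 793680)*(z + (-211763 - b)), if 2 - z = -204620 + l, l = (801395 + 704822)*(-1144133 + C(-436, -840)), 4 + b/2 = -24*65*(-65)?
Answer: 3441765561358086760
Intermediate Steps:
b = 202792 (b = -8 + 2*(-24*65*(-65)) = -8 + 2*(-1560*(-65)) = -8 + 2*101400 = -8 + 202800 = 202792)
l = -1724711850454 (l = (801395 + 704822)*(-1144133 - 929) = 1506217*(-1145062) = -1724711850454)
z = 1724712055076 (z = 2 - (-204620 - 1724711850454) = 2 - 1*(-1724712055074) = 2 + 1724712055074 = 1724712055076)
(1201880 + 793680)*(z + (-211763 - b)) = (1201880 + 793680)*(1724712055076 + (-211763 - 1*202792)) = 1995560*(1724712055076 + (-211763 - 202792)) = 1995560*(1724712055076 - 414555) = 1995560*1724711640521 = 3441765561358086760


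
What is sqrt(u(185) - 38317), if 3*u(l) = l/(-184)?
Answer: I*sqrt(2918861322)/276 ≈ 195.75*I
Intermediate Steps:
u(l) = -l/552 (u(l) = (l/(-184))/3 = (l*(-1/184))/3 = (-l/184)/3 = -l/552)
sqrt(u(185) - 38317) = sqrt(-1/552*185 - 38317) = sqrt(-185/552 - 38317) = sqrt(-21151169/552) = I*sqrt(2918861322)/276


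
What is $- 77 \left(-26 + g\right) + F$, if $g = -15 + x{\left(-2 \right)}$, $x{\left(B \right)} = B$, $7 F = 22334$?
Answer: $\frac{45511}{7} \approx 6501.6$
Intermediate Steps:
$F = \frac{22334}{7}$ ($F = \frac{1}{7} \cdot 22334 = \frac{22334}{7} \approx 3190.6$)
$g = -17$ ($g = -15 - 2 = -17$)
$- 77 \left(-26 + g\right) + F = - 77 \left(-26 - 17\right) + \frac{22334}{7} = \left(-77\right) \left(-43\right) + \frac{22334}{7} = 3311 + \frac{22334}{7} = \frac{45511}{7}$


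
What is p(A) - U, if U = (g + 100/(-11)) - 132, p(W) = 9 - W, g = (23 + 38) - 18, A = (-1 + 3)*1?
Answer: 1156/11 ≈ 105.09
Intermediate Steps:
A = 2 (A = 2*1 = 2)
g = 43 (g = 61 - 18 = 43)
U = -1079/11 (U = (43 + 100/(-11)) - 132 = (43 + 100*(-1/11)) - 132 = (43 - 100/11) - 132 = 373/11 - 132 = -1079/11 ≈ -98.091)
p(A) - U = (9 - 1*2) - 1*(-1079/11) = (9 - 2) + 1079/11 = 7 + 1079/11 = 1156/11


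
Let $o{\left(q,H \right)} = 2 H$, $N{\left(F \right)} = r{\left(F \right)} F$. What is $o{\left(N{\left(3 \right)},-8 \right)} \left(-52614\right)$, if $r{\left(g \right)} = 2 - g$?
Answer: $841824$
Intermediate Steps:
$N{\left(F \right)} = F \left(2 - F\right)$ ($N{\left(F \right)} = \left(2 - F\right) F = F \left(2 - F\right)$)
$o{\left(N{\left(3 \right)},-8 \right)} \left(-52614\right) = 2 \left(-8\right) \left(-52614\right) = \left(-16\right) \left(-52614\right) = 841824$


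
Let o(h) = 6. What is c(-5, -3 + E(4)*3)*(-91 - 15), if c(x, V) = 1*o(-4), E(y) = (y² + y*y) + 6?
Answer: -636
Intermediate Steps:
E(y) = 6 + 2*y² (E(y) = (y² + y²) + 6 = 2*y² + 6 = 6 + 2*y²)
c(x, V) = 6 (c(x, V) = 1*6 = 6)
c(-5, -3 + E(4)*3)*(-91 - 15) = 6*(-91 - 15) = 6*(-106) = -636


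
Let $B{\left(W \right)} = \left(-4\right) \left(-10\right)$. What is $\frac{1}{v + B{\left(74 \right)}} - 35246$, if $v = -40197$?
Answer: $- \frac{1415373623}{40157} \approx -35246.0$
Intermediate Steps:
$B{\left(W \right)} = 40$
$\frac{1}{v + B{\left(74 \right)}} - 35246 = \frac{1}{-40197 + 40} - 35246 = \frac{1}{-40157} - 35246 = - \frac{1}{40157} - 35246 = - \frac{1415373623}{40157}$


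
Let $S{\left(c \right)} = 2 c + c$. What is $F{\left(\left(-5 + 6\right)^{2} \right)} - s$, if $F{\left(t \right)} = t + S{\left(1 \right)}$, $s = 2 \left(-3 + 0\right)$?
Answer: $10$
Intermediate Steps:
$S{\left(c \right)} = 3 c$
$s = -6$ ($s = 2 \left(-3\right) = -6$)
$F{\left(t \right)} = 3 + t$ ($F{\left(t \right)} = t + 3 \cdot 1 = t + 3 = 3 + t$)
$F{\left(\left(-5 + 6\right)^{2} \right)} - s = \left(3 + \left(-5 + 6\right)^{2}\right) - -6 = \left(3 + 1^{2}\right) + 6 = \left(3 + 1\right) + 6 = 4 + 6 = 10$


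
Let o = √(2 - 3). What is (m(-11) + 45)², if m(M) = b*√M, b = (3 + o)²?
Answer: (45 + I*√11*(3 + I)²)² ≈ -73.977 + 1332.0*I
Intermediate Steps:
o = I (o = √(-1) = I ≈ 1.0*I)
b = (3 + I)² ≈ 8.0 + 6.0*I
m(M) = √M*(3 + I)² (m(M) = (3 + I)²*√M = √M*(3 + I)²)
(m(-11) + 45)² = (√(-11)*(3 + I)² + 45)² = ((I*√11)*(3 + I)² + 45)² = (I*√11*(3 + I)² + 45)² = (45 + I*√11*(3 + I)²)²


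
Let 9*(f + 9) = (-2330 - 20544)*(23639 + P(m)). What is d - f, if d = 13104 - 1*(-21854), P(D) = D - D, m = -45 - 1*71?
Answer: 541033189/9 ≈ 6.0115e+7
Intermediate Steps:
m = -116 (m = -45 - 71 = -116)
P(D) = 0
f = -540718567/9 (f = -9 + ((-2330 - 20544)*(23639 + 0))/9 = -9 + (-22874*23639)/9 = -9 + (1/9)*(-540718486) = -9 - 540718486/9 = -540718567/9 ≈ -6.0080e+7)
d = 34958 (d = 13104 + 21854 = 34958)
d - f = 34958 - 1*(-540718567/9) = 34958 + 540718567/9 = 541033189/9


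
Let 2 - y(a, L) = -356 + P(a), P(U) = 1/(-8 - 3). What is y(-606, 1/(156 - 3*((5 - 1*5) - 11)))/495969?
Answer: 1313/1818553 ≈ 0.00072200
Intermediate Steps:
P(U) = -1/11 (P(U) = 1/(-11) = -1/11)
y(a, L) = 3939/11 (y(a, L) = 2 - (-356 - 1/11) = 2 - 1*(-3917/11) = 2 + 3917/11 = 3939/11)
y(-606, 1/(156 - 3*((5 - 1*5) - 11)))/495969 = (3939/11)/495969 = (3939/11)*(1/495969) = 1313/1818553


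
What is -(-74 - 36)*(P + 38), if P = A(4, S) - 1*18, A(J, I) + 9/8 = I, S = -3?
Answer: 6985/4 ≈ 1746.3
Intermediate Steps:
A(J, I) = -9/8 + I
P = -177/8 (P = (-9/8 - 3) - 1*18 = -33/8 - 18 = -177/8 ≈ -22.125)
-(-74 - 36)*(P + 38) = -(-74 - 36)*(-177/8 + 38) = -(-110)*127/8 = -1*(-6985/4) = 6985/4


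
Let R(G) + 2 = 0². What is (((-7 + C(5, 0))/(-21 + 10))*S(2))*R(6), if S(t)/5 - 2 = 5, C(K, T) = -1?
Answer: -560/11 ≈ -50.909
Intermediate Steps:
R(G) = -2 (R(G) = -2 + 0² = -2 + 0 = -2)
S(t) = 35 (S(t) = 10 + 5*5 = 10 + 25 = 35)
(((-7 + C(5, 0))/(-21 + 10))*S(2))*R(6) = (((-7 - 1)/(-21 + 10))*35)*(-2) = (-8/(-11)*35)*(-2) = (-8*(-1/11)*35)*(-2) = ((8/11)*35)*(-2) = (280/11)*(-2) = -560/11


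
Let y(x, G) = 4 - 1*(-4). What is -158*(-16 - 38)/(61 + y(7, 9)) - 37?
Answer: 1993/23 ≈ 86.652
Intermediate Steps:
y(x, G) = 8 (y(x, G) = 4 + 4 = 8)
-158*(-16 - 38)/(61 + y(7, 9)) - 37 = -158*(-16 - 38)/(61 + 8) - 37 = -(-8532)/69 - 37 = -158*(-18/23) - 37 = 2844/23 - 37 = 1993/23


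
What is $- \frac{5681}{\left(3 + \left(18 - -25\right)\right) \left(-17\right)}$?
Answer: $\frac{247}{34} \approx 7.2647$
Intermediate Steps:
$- \frac{5681}{\left(3 + \left(18 - -25\right)\right) \left(-17\right)} = - \frac{5681}{\left(3 + \left(18 + 25\right)\right) \left(-17\right)} = - \frac{5681}{\left(3 + 43\right) \left(-17\right)} = - \frac{5681}{46 \left(-17\right)} = - \frac{5681}{-782} = \left(-5681\right) \left(- \frac{1}{782}\right) = \frac{247}{34}$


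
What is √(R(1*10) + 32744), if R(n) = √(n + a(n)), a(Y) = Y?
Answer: √(32744 + 2*√5) ≈ 180.97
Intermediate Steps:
R(n) = √2*√n (R(n) = √(n + n) = √(2*n) = √2*√n)
√(R(1*10) + 32744) = √(√2*√(1*10) + 32744) = √(√2*√10 + 32744) = √(2*√5 + 32744) = √(32744 + 2*√5)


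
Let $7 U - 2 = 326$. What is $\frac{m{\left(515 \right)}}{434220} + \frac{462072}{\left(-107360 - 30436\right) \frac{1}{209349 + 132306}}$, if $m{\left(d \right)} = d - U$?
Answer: $- \frac{39987481296552409}{34903037820} \approx -1.1457 \cdot 10^{6}$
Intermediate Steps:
$U = \frac{328}{7}$ ($U = \frac{2}{7} + \frac{1}{7} \cdot 326 = \frac{2}{7} + \frac{326}{7} = \frac{328}{7} \approx 46.857$)
$m{\left(d \right)} = - \frac{328}{7} + d$ ($m{\left(d \right)} = d - \frac{328}{7} = - \frac{328}{7} + d$)
$\frac{m{\left(515 \right)}}{434220} + \frac{462072}{\left(-107360 - 30436\right) \frac{1}{209349 + 132306}} = \frac{- \frac{328}{7} + 515}{434220} + \frac{462072}{\left(-107360 - 30436\right) \frac{1}{209349 + 132306}} = \frac{3277}{7} \cdot \frac{1}{434220} + \frac{462072}{\left(-137796\right) \frac{1}{341655}} = \frac{3277}{3039540} + \frac{462072}{\left(-137796\right) \frac{1}{341655}} = \frac{3277}{3039540} + \frac{462072}{- \frac{45932}{113885}} = \frac{3277}{3039540} + 462072 \left(- \frac{113885}{45932}\right) = \frac{3277}{3039540} - \frac{13155767430}{11483} = - \frac{39987481296552409}{34903037820}$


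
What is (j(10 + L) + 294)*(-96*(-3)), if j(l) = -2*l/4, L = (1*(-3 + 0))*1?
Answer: 83664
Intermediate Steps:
L = -3 (L = (1*(-3))*1 = -3*1 = -3)
j(l) = -l/2
(j(10 + L) + 294)*(-96*(-3)) = (-(10 - 3)/2 + 294)*(-96*(-3)) = (-1/2*7 + 294)*288 = (-7/2 + 294)*288 = (581/2)*288 = 83664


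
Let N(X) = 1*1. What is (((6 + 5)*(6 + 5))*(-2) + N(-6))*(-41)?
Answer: 9881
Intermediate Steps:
N(X) = 1
(((6 + 5)*(6 + 5))*(-2) + N(-6))*(-41) = (((6 + 5)*(6 + 5))*(-2) + 1)*(-41) = ((11*11)*(-2) + 1)*(-41) = (121*(-2) + 1)*(-41) = (-242 + 1)*(-41) = -241*(-41) = 9881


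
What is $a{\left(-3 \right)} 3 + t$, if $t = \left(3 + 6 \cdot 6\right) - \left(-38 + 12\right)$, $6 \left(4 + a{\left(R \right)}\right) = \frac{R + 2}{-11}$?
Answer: $\frac{1167}{22} \approx 53.045$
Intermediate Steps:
$a{\left(R \right)} = - \frac{133}{33} - \frac{R}{66}$ ($a{\left(R \right)} = -4 + \frac{\left(R + 2\right) \frac{1}{-11}}{6} = -4 + \frac{\left(2 + R\right) \left(- \frac{1}{11}\right)}{6} = -4 + \frac{- \frac{2}{11} - \frac{R}{11}}{6} = -4 - \left(\frac{1}{33} + \frac{R}{66}\right) = - \frac{133}{33} - \frac{R}{66}$)
$t = 65$ ($t = \left(3 + 36\right) - -26 = 39 + 26 = 65$)
$a{\left(-3 \right)} 3 + t = \left(- \frac{133}{33} - - \frac{1}{22}\right) 3 + 65 = \left(- \frac{133}{33} + \frac{1}{22}\right) 3 + 65 = \left(- \frac{263}{66}\right) 3 + 65 = - \frac{263}{22} + 65 = \frac{1167}{22}$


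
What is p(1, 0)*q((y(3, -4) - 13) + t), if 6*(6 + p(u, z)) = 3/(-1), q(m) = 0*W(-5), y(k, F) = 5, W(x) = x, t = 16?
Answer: 0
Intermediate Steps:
q(m) = 0 (q(m) = 0*(-5) = 0)
p(u, z) = -13/2 (p(u, z) = -6 + (3/(-1))/6 = -6 + (3*(-1))/6 = -6 + (⅙)*(-3) = -6 - ½ = -13/2)
p(1, 0)*q((y(3, -4) - 13) + t) = -13/2*0 = 0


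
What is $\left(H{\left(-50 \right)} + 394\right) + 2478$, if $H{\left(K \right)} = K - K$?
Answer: $2872$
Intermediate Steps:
$H{\left(K \right)} = 0$
$\left(H{\left(-50 \right)} + 394\right) + 2478 = \left(0 + 394\right) + 2478 = 394 + 2478 = 2872$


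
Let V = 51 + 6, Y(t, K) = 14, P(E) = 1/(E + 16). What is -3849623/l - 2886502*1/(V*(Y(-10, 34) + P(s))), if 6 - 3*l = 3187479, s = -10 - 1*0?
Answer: -6127547651819/1715922965 ≈ -3571.0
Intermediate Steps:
s = -10 (s = -10 + 0 = -10)
P(E) = 1/(16 + E)
l = -1062491 (l = 2 - ⅓*3187479 = 2 - 1062493 = -1062491)
V = 57
-3849623/l - 2886502*1/(V*(Y(-10, 34) + P(s))) = -3849623/(-1062491) - 2886502*1/(57*(14 + 1/(16 - 10))) = -3849623*(-1/1062491) - 2886502*1/(57*(14 + 1/6)) = 3849623/1062491 - 2886502*1/(57*(14 + ⅙)) = 3849623/1062491 - 2886502/((85/6)*57) = 3849623/1062491 - 2886502/1615/2 = 3849623/1062491 - 2886502*2/1615 = 3849623/1062491 - 5773004/1615 = -6127547651819/1715922965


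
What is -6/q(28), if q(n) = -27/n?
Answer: 56/9 ≈ 6.2222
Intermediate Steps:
-6/q(28) = -6/((-27/28)) = -6/((-27*1/28)) = -6/(-27/28) = -6*(-28/27) = 56/9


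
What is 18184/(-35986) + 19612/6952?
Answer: 72417783/31271834 ≈ 2.3158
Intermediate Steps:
18184/(-35986) + 19612/6952 = 18184*(-1/35986) + 19612*(1/6952) = -9092/17993 + 4903/1738 = 72417783/31271834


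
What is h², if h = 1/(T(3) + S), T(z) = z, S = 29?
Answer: 1/1024 ≈ 0.00097656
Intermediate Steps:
h = 1/32 (h = 1/(3 + 29) = 1/32 ≈ 0.031250)
h² = (1/32)² = 1/1024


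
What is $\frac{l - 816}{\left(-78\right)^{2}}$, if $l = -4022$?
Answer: $- \frac{2419}{3042} \approx -0.7952$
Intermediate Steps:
$\frac{l - 816}{\left(-78\right)^{2}} = \frac{-4022 - 816}{\left(-78\right)^{2}} = - \frac{4838}{6084} = \left(-4838\right) \frac{1}{6084} = - \frac{2419}{3042}$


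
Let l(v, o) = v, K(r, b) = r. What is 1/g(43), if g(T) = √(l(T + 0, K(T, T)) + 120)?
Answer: √163/163 ≈ 0.078326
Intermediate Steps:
g(T) = √(120 + T) (g(T) = √((T + 0) + 120) = √(T + 120) = √(120 + T))
1/g(43) = 1/(√(120 + 43)) = 1/(√163) = √163/163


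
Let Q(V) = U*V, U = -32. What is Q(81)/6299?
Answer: -2592/6299 ≈ -0.41149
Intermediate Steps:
Q(V) = -32*V
Q(81)/6299 = -32*81/6299 = -2592*1/6299 = -2592/6299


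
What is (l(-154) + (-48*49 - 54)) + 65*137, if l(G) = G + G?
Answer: 6191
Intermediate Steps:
l(G) = 2*G
(l(-154) + (-48*49 - 54)) + 65*137 = (2*(-154) + (-48*49 - 54)) + 65*137 = (-308 + (-2352 - 54)) + 8905 = (-308 - 2406) + 8905 = -2714 + 8905 = 6191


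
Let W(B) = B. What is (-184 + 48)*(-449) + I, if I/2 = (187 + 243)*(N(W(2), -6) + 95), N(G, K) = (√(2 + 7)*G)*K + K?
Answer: 106644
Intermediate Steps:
N(G, K) = K + 3*G*K (N(G, K) = (√9*G)*K + K = (3*G)*K + K = 3*G*K + K = K + 3*G*K)
I = 45580 (I = 2*((187 + 243)*(-6*(1 + 3*2) + 95)) = 2*(430*(-6*(1 + 6) + 95)) = 2*(430*(-6*7 + 95)) = 2*(430*(-42 + 95)) = 2*(430*53) = 2*22790 = 45580)
(-184 + 48)*(-449) + I = (-184 + 48)*(-449) + 45580 = -136*(-449) + 45580 = 61064 + 45580 = 106644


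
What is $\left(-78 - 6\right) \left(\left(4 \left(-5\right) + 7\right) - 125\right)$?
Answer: $11592$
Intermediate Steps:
$\left(-78 - 6\right) \left(\left(4 \left(-5\right) + 7\right) - 125\right) = \left(-78 - 6\right) \left(\left(-20 + 7\right) - 125\right) = - 84 \left(-13 - 125\right) = \left(-84\right) \left(-138\right) = 11592$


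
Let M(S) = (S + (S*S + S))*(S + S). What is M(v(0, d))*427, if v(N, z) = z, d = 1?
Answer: 2562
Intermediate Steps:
M(S) = 2*S*(S² + 2*S) (M(S) = (S + (S² + S))*(2*S) = (S + (S + S²))*(2*S) = (S² + 2*S)*(2*S) = 2*S*(S² + 2*S))
M(v(0, d))*427 = (2*1²*(2 + 1))*427 = (2*1*3)*427 = 6*427 = 2562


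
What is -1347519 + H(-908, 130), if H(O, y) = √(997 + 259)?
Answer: -1347519 + 2*√314 ≈ -1.3475e+6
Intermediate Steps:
H(O, y) = 2*√314 (H(O, y) = √1256 = 2*√314)
-1347519 + H(-908, 130) = -1347519 + 2*√314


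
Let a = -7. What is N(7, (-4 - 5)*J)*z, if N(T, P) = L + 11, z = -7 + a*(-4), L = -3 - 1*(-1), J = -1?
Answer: 189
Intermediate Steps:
L = -2 (L = -3 + 1 = -2)
z = 21 (z = -7 - 7*(-4) = -7 + 28 = 21)
N(T, P) = 9 (N(T, P) = -2 + 11 = 9)
N(7, (-4 - 5)*J)*z = 9*21 = 189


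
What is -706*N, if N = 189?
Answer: -133434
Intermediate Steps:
-706*N = -706*189 = -133434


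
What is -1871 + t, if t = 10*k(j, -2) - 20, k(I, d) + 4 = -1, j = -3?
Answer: -1941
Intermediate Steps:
k(I, d) = -5 (k(I, d) = -4 - 1 = -5)
t = -70 (t = 10*(-5) - 20 = -50 - 20 = -70)
-1871 + t = -1871 - 70 = -1941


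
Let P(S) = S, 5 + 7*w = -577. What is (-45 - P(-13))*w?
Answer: 18624/7 ≈ 2660.6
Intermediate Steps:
w = -582/7 (w = -5/7 + (1/7)*(-577) = -5/7 - 577/7 = -582/7 ≈ -83.143)
(-45 - P(-13))*w = (-45 - 1*(-13))*(-582/7) = (-45 + 13)*(-582/7) = -32*(-582/7) = 18624/7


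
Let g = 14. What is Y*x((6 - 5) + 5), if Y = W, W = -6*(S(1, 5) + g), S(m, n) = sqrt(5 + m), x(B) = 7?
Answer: -588 - 42*sqrt(6) ≈ -690.88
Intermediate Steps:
W = -84 - 6*sqrt(6) (W = -6*(sqrt(5 + 1) + 14) = -6*(sqrt(6) + 14) = -6*(14 + sqrt(6)) = -84 - 6*sqrt(6) ≈ -98.697)
Y = -84 - 6*sqrt(6) ≈ -98.697
Y*x((6 - 5) + 5) = (-84 - 6*sqrt(6))*7 = -588 - 42*sqrt(6)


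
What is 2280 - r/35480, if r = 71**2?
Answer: 80889359/35480 ≈ 2279.9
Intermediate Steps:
r = 5041
2280 - r/35480 = 2280 - 5041/35480 = 80889359/35480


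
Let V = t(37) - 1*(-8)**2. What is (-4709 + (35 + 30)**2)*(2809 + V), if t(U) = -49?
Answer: -1304864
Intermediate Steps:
V = -113 (V = -49 - 1*(-8)**2 = -49 - 1*64 = -49 - 64 = -113)
(-4709 + (35 + 30)**2)*(2809 + V) = (-4709 + (35 + 30)**2)*(2809 - 113) = (-4709 + 65**2)*2696 = (-4709 + 4225)*2696 = -484*2696 = -1304864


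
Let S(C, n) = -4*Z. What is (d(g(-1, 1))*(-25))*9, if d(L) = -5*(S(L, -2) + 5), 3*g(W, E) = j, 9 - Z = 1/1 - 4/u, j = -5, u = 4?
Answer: -34875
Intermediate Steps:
Z = 9 (Z = 9 - (1/1 - 4/4) = 9 - (1*1 - 4*1/4) = 9 - (1 - 1) = 9 - 1*0 = 9 + 0 = 9)
S(C, n) = -36 (S(C, n) = -4*9 = -36)
g(W, E) = -5/3 (g(W, E) = (1/3)*(-5) = -5/3)
d(L) = 155 (d(L) = -5*(-36 + 5) = -5*(-31) = 155)
(d(g(-1, 1))*(-25))*9 = (155*(-25))*9 = -3875*9 = -34875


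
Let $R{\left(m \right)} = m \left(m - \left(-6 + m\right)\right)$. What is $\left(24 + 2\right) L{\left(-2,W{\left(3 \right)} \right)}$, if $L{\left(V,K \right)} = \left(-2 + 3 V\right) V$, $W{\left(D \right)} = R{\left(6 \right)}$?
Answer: $416$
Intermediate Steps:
$R{\left(m \right)} = 6 m$ ($R{\left(m \right)} = m 6 = 6 m$)
$W{\left(D \right)} = 36$ ($W{\left(D \right)} = 6 \cdot 6 = 36$)
$L{\left(V,K \right)} = V \left(-2 + 3 V\right)$
$\left(24 + 2\right) L{\left(-2,W{\left(3 \right)} \right)} = \left(24 + 2\right) \left(- 2 \left(-2 + 3 \left(-2\right)\right)\right) = 26 \left(- 2 \left(-2 - 6\right)\right) = 26 \left(\left(-2\right) \left(-8\right)\right) = 26 \cdot 16 = 416$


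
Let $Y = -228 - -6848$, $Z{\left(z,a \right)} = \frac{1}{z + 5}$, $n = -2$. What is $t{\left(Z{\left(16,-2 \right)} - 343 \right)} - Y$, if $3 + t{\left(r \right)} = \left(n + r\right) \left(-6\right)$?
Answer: $- \frac{31873}{7} \approx -4553.3$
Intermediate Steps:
$Z{\left(z,a \right)} = \frac{1}{5 + z}$
$Y = 6620$ ($Y = -228 + 6848 = 6620$)
$t{\left(r \right)} = 9 - 6 r$ ($t{\left(r \right)} = -3 + \left(-2 + r\right) \left(-6\right) = -3 - \left(-12 + 6 r\right) = 9 - 6 r$)
$t{\left(Z{\left(16,-2 \right)} - 343 \right)} - Y = \left(9 - 6 \left(\frac{1}{5 + 16} - 343\right)\right) - 6620 = \left(9 - 6 \left(\frac{1}{21} - 343\right)\right) - 6620 = \left(9 - - \frac{14404}{7}\right) - 6620 = \left(9 + \frac{14404}{7}\right) - 6620 = \frac{14467}{7} - 6620 = - \frac{31873}{7}$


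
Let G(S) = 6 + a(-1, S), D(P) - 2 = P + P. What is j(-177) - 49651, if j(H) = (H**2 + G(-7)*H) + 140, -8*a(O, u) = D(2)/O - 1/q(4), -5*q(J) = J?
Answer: -619171/32 ≈ -19349.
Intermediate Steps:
q(J) = -J/5
D(P) = 2 + 2*P (D(P) = 2 + (P + P) = 2 + 2*P)
a(O, u) = -5/32 - 3/(4*O) (a(O, u) = -((2 + 2*2)/O - 1/((-1/5*4)))/8 = -((2 + 4)/O - 1/(-4/5))/8 = -(6/O - 1*(-5/4))/8 = -(6/O + 5/4)/8 = -(5/4 + 6/O)/8 = -5/32 - 3/(4*O))
G(S) = 211/32 (G(S) = 6 + (1/32)*(-24 - 5*(-1))/(-1) = 6 + (1/32)*(-1)*(-24 + 5) = 6 + (1/32)*(-1)*(-19) = 6 + 19/32 = 211/32)
j(H) = 140 + H**2 + 211*H/32 (j(H) = (H**2 + 211*H/32) + 140 = 140 + H**2 + 211*H/32)
j(-177) - 49651 = (140 + (-177)**2 + (211/32)*(-177)) - 49651 = (140 + 31329 - 37347/32) - 49651 = 969661/32 - 49651 = -619171/32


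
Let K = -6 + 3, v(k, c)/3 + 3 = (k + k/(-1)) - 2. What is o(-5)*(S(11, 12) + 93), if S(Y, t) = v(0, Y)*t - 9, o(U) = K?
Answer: 288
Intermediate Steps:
v(k, c) = -15 (v(k, c) = -9 + 3*((k + k/(-1)) - 2) = -9 + 3*((k + k*(-1)) - 2) = -9 + 3*((k - k) - 2) = -9 + 3*(0 - 2) = -9 + 3*(-2) = -9 - 6 = -15)
K = -3
o(U) = -3
S(Y, t) = -9 - 15*t (S(Y, t) = -15*t - 9 = -9 - 15*t)
o(-5)*(S(11, 12) + 93) = -3*((-9 - 15*12) + 93) = -3*((-9 - 180) + 93) = -3*(-189 + 93) = -3*(-96) = 288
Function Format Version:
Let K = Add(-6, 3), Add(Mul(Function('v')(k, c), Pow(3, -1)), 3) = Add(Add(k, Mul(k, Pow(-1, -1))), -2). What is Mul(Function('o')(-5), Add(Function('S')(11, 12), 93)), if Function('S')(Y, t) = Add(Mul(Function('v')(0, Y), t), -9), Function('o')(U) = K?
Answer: 288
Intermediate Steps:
Function('v')(k, c) = -15 (Function('v')(k, c) = Add(-9, Mul(3, Add(Add(k, Mul(k, Pow(-1, -1))), -2))) = Add(-9, Mul(3, Add(Add(k, Mul(k, -1)), -2))) = Add(-9, Mul(3, Add(Add(k, Mul(-1, k)), -2))) = Add(-9, Mul(3, Add(0, -2))) = Add(-9, Mul(3, -2)) = Add(-9, -6) = -15)
K = -3
Function('o')(U) = -3
Function('S')(Y, t) = Add(-9, Mul(-15, t)) (Function('S')(Y, t) = Add(Mul(-15, t), -9) = Add(-9, Mul(-15, t)))
Mul(Function('o')(-5), Add(Function('S')(11, 12), 93)) = Mul(-3, Add(Add(-9, Mul(-15, 12)), 93)) = Mul(-3, Add(Add(-9, -180), 93)) = Mul(-3, Add(-189, 93)) = Mul(-3, -96) = 288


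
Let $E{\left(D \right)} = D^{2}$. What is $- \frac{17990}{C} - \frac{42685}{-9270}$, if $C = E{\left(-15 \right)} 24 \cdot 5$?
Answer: $\frac{1095253}{278100} \approx 3.9383$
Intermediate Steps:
$C = 27000$ ($C = \left(-15\right)^{2} \cdot 24 \cdot 5 = 225 \cdot 120 = 27000$)
$- \frac{17990}{C} - \frac{42685}{-9270} = - \frac{17990}{27000} - \frac{42685}{-9270} = \left(-17990\right) \frac{1}{27000} - - \frac{8537}{1854} = - \frac{1799}{2700} + \frac{8537}{1854} = \frac{1095253}{278100}$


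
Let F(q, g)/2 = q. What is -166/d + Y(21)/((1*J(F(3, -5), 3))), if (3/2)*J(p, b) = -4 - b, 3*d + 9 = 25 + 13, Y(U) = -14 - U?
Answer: -561/58 ≈ -9.6724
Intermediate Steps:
F(q, g) = 2*q
d = 29/3 (d = -3 + (25 + 13)/3 = -3 + (1/3)*38 = -3 + 38/3 = 29/3 ≈ 9.6667)
J(p, b) = -8/3 - 2*b/3 (J(p, b) = 2*(-4 - b)/3 = -8/3 - 2*b/3)
-166/d + Y(21)/((1*J(F(3, -5), 3))) = -166/29/3 + (-14 - 1*21)/((1*(-8/3 - 2/3*3))) = -166*3/29 + (-14 - 21)/((1*(-8/3 - 2))) = -498/29 - 35/(1*(-14/3)) = -498/29 - 35/(-14/3) = -498/29 - 35*(-3/14) = -498/29 + 15/2 = -561/58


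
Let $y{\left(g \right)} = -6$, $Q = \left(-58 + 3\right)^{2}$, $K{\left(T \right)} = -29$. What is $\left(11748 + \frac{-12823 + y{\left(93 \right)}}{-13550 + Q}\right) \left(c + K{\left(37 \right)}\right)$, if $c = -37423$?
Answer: $- \frac{4631334132108}{10525} \approx -4.4003 \cdot 10^{8}$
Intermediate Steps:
$Q = 3025$ ($Q = \left(-55\right)^{2} = 3025$)
$\left(11748 + \frac{-12823 + y{\left(93 \right)}}{-13550 + Q}\right) \left(c + K{\left(37 \right)}\right) = \left(11748 + \frac{-12823 - 6}{-13550 + 3025}\right) \left(-37423 - 29\right) = \left(11748 - \frac{12829}{-10525}\right) \left(-37452\right) = \left(11748 - - \frac{12829}{10525}\right) \left(-37452\right) = \left(11748 + \frac{12829}{10525}\right) \left(-37452\right) = \frac{123660529}{10525} \left(-37452\right) = - \frac{4631334132108}{10525}$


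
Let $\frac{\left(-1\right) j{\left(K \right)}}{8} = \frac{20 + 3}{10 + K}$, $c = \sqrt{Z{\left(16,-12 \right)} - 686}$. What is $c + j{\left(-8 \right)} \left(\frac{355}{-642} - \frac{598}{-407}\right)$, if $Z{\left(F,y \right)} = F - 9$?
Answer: $- \frac{11013826}{130647} + i \sqrt{679} \approx -84.302 + 26.058 i$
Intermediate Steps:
$Z{\left(F,y \right)} = -9 + F$
$c = i \sqrt{679}$ ($c = \sqrt{\left(-9 + 16\right) - 686} = \sqrt{7 - 686} = \sqrt{-679} = i \sqrt{679} \approx 26.058 i$)
$j{\left(K \right)} = - \frac{184}{10 + K}$ ($j{\left(K \right)} = - 8 \frac{20 + 3}{10 + K} = - 8 \frac{23}{10 + K} = - \frac{184}{10 + K}$)
$c + j{\left(-8 \right)} \left(\frac{355}{-642} - \frac{598}{-407}\right) = i \sqrt{679} + - \frac{184}{10 - 8} \left(\frac{355}{-642} - \frac{598}{-407}\right) = i \sqrt{679} + - \frac{184}{2} \left(355 \left(- \frac{1}{642}\right) - - \frac{598}{407}\right) = i \sqrt{679} + \left(-184\right) \frac{1}{2} \left(- \frac{355}{642} + \frac{598}{407}\right) = i \sqrt{679} - \frac{11013826}{130647} = - \frac{11013826}{130647} + i \sqrt{679}$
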